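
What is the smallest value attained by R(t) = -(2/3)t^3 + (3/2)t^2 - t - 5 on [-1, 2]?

-19/3

R'(t) = -2t^2 + 3t - 1, which vanishes at t = 1/2 and t = 1.
Compare values at every candidate in [-1, 2]: R(-1) = -11/6; R(1/2) = -125/24; R(1) = -31/6; R(2) = -19/3.
So the minimum is R(2) = -19/3.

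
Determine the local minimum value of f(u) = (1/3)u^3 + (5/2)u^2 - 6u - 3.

Critical points: f'(u) = u^2 + 5u - 6 vanishes at u = -6, 1.
f''(u) = 2u + 5. f''(-6) = -7 < 0 ⇒ local maximum; f''(1) = 7 > 0 ⇒ local minimum.
The local minimum is f(1) = -37/6.

-37/6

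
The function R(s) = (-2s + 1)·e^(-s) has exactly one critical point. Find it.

3/2

Differentiating with the product rule gives R'(s) = (2s - 3)·e^(-s). Since e^(-s) > 0, the only critical point is s = 3/2.
R''(3/2) has the same sign as 2 > 0, so this is a local minimum.
R(3/2) = (-2)·e^(-3/2) ≈ -0.4463.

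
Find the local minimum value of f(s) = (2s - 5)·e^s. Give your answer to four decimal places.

By the product rule, f'(s) = (2s - 3)·e^s. Since e^s > 0, the only critical point is s = 3/2.
f''(3/2) has the same sign as 2 > 0, so this is a local minimum.
f(3/2) = (-2)·e^(3/2) ≈ -8.9634.

-8.9634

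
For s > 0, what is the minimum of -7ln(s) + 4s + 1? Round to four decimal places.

4.0827

R'(s) = -7/s + 4 = 0 gives s = 7/4.
R''(s) = 7/s², which is positive for s > 0, so this is a local minimum.
R(7/4) = -7·ln(7/4) + 7 + 1 ≈ 4.0827.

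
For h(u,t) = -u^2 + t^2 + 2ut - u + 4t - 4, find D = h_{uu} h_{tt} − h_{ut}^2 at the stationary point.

-8

∂h/∂u = -2u + 2t - 1 = 0 and ∂h/∂t = 2u + 2t + 4 = 0, so (u, t) = (-5/4, -3/4).
The Hessian has h_{uu} = -2, h_{tt} = 2, h_{ut} = 2, giving D = -8 < 0, so the point is a saddle point.
D = (-2)·(2) − (2)^2 = -8.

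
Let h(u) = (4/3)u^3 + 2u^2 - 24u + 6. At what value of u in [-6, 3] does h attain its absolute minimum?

h'(u) = 4u^2 + 4u - 24, which vanishes at u = -3 and u = 2.
Candidates: h(-6) = -66; h(-3) = 60; h(2) = -70/3; h(3) = -12.
So the minimum is h(-6) = -66.

-6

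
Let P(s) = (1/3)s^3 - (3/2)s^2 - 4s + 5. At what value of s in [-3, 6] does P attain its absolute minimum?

The derivative is s^2 - 3s - 4, which vanishes at s = -1 and s = 4.
Candidates: P(-3) = -11/2,  P(-1) = 43/6,  P(4) = -41/3,  P(6) = -1.
The minimum over the interval is -41/3, attained at s = 4.

4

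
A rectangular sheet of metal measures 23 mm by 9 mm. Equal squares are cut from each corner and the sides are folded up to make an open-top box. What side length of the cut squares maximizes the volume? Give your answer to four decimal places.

1.9875

With cut size x, the volume is V(x) = x(23 − 2x)(9 − 2x) for 0 < x < 4.5.
V'(x) = 12x^2 − 128x + 207. Setting V'(x) = 0 gives x ≈ 1.9875 (the root in (0, 4.5)).
V''(x) = 24x − 128 is negative there, so this is the maximum; V ≈ 190.0062.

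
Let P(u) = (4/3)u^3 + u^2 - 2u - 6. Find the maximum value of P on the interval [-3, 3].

33

The derivative is 4u^2 + 2u - 2, which vanishes at u = -1 and u = 1/2.
Candidates: P(-3) = -27,  P(-1) = -13/3,  P(1/2) = -79/12,  P(3) = 33.
So the maximum is P(3) = 33.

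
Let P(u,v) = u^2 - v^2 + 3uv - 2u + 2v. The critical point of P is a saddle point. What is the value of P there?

∂P/∂u = 2u + 3v - 2 = 0 and ∂P/∂v = 3u - 2v + 2 = 0, so (u, v) = (-2/13, 10/13).
The Hessian has P_{uu} = 2, P_{vv} = -2, P_{uv} = 3, giving D = -13 < 0, so the point is a saddle point.
P(-2/13, 10/13) = 12/13.

12/13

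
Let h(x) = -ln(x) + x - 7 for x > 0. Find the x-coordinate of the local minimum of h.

1

h'(x) = -1/x + 1 = 0 gives x = 1.
h''(x) = 1/x², which is positive for x > 0, so this is a local minimum.
h(1) = -1·ln(1) + 1 - 7 ≈ -6.0000.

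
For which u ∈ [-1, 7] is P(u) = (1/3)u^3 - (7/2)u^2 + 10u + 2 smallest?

Differentiating, P'(u) = u^2 - 7u + 10; which vanishes at u = 2 and u = 5.
Evaluating at the critical points and endpoints: P(-1) = -71/6,  P(2) = 32/3,  P(5) = 37/6,  P(7) = 89/6.
The minimum over the interval is -71/6, attained at u = -1.

-1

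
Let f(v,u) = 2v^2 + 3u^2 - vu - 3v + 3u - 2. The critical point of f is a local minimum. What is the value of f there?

-82/23

∂f/∂v = 4v - u - 3 = 0 and ∂f/∂u = -v + 6u + 3 = 0, so (v, u) = (15/23, -9/23).
The Hessian has f_{vv} = 4, f_{uu} = 6, f_{vu} = -1, giving D = 23 > 0 with f_{vv} > 0, so the point is a local minimum.
f(15/23, -9/23) = -82/23.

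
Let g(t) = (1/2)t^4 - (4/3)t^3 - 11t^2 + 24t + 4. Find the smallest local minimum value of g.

g'(t) = 2t^3 - 4t^2 - 22t + 24 = 0 at t = -3, 1, 4.
g''(t) = 6t^2 - 8t - 22. g''(-3) = 56 > 0 ⇒ local minimum; g''(1) = -24 < 0 ⇒ local maximum; g''(4) = 42 > 0 ⇒ local minimum.
So the smallest local minimum value is g(-3) = -181/2.

-181/2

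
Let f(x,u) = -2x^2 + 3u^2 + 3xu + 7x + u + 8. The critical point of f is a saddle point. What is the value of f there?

388/33

∂f/∂x = -4x + 3u + 7 = 0 and ∂f/∂u = 3x + 6u + 1 = 0, so (x, u) = (13/11, -25/33).
The Hessian has f_{xx} = -4, f_{uu} = 6, f_{xu} = 3, giving D = -33 < 0, so the point is a saddle point.
f(13/11, -25/33) = 388/33.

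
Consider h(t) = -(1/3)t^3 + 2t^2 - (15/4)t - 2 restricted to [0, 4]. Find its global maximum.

-2

The derivative is -t^2 + 4t - 15/4, which vanishes at t = 3/2 and t = 5/2.
Evaluating at the critical points and endpoints: h(0) = -2, h(3/2) = -17/4, h(5/2) = -49/12, h(4) = -19/3.
The maximum over the interval is -2, attained at t = 0.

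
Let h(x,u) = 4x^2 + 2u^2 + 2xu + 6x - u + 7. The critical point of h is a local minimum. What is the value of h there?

27/7

∂h/∂x = 8x + 2u + 6 = 0 and ∂h/∂u = 2x + 4u - 1 = 0, so (x, u) = (-13/14, 5/7).
The Hessian has h_{xx} = 8, h_{uu} = 4, h_{xu} = 2, giving D = 28 > 0 with h_{xx} > 0, so the point is a local minimum.
h(-13/14, 5/7) = 27/7.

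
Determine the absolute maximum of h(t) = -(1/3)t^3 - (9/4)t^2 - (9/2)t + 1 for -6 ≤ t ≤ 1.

The derivative is -t^2 - (9/2)t - 9/2, which vanishes at t = -3 and t = -3/2.
Compare values at every candidate in [-6, 1]: h(-6) = 19,  h(-3) = 13/4,  h(-3/2) = 61/16,  h(1) = -73/12.
The maximum over the interval is 19, attained at t = -6.

19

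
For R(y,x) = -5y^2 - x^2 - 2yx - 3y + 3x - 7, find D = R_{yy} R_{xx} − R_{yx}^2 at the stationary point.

16

∂R/∂y = -10y - 2x - 3 = 0 and ∂R/∂x = -2y - 2x + 3 = 0, so (y, x) = (-3/4, 9/4).
The Hessian has R_{yy} = -10, R_{xx} = -2, R_{yx} = -2, giving D = 16 > 0 with R_{yy} < 0, so the point is a local maximum.
D = (-10)·(-2) − (-2)^2 = 16.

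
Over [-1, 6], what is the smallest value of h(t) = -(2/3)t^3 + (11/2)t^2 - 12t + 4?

The derivative is -2t^2 + 11t - 12, which vanishes at t = 3/2 and t = 4.
Candidates: h(-1) = 133/6,  h(3/2) = -31/8,  h(4) = 4/3,  h(6) = -14.
Hence the absolute minimum is -14 at t = 6.

-14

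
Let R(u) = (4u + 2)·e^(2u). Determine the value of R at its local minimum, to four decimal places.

R'(u) = 4·e^(2u) + (4u + 2)·2·e^(2u) = (8u + 8)·e^(2u). Since e^(2u) > 0, the only critical point is u = -1.
R''(-1) has the same sign as 8 > 0, so this is a local minimum.
R(-1) = (-2)·e^(-2) ≈ -0.2707.

-0.2707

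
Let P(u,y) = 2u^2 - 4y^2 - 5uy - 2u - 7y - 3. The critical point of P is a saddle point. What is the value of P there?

-1/3

∂P/∂u = 4u - 5y - 2 = 0 and ∂P/∂y = -5u - 8y - 7 = 0, so (u, y) = (-1/3, -2/3).
The Hessian has P_{uu} = 4, P_{yy} = -8, P_{uy} = -5, giving D = -57 < 0, so the point is a saddle point.
P(-1/3, -2/3) = -1/3.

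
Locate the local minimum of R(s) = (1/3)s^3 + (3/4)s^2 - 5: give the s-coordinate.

0

R'(s) = s^2 + (3/2)s = 0 at s = -3/2, 0.
Second-derivative test with R''(s) = 2s + 3/2: R''(-3/2) = -3/2 < 0 ⇒ local maximum; R''(0) = 3/2 > 0 ⇒ local minimum.
Thus R has its local minimum at s = 0, with value -5.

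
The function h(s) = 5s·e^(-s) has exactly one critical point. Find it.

h'(s) = 5·e^(-s) + (5s)·(-1)·e^(-s) = (-5s + 5)·e^(-s). Since e^(-s) > 0, the only critical point is s = 1.
h''(1) has the same sign as -5 < 0, so this is a local maximum.
h(1) = (5)·e^(-1) ≈ 1.8394.

1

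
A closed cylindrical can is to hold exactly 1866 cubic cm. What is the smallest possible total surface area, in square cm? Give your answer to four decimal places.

839.0522

With radius r and height h, πr²h = 1866 so h = 1866/(πr²), and S(r) = 2πr² + 2πrh = 2πr² + 2·1866/r.
S'(r) = 4πr − 2·1866/r² = 0 ⇒ r³ = 1866/(2π), so r ≈ 6.6718 and h = 2r ≈ 13.3436.
S''(r) = 4π + 4·1866/r³ > 0, so this is the minimum; S ≈ 839.0522.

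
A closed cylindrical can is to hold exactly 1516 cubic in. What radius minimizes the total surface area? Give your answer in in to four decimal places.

6.2255

With radius r and height h, πr²h = 1516 so h = 1516/(πr²), and S(r) = 2πr² + 2πrh = 2πr² + 2·1516/r.
S'(r) = 4πr − 2·1516/r² = 0 ⇒ r³ = 1516/(2π), so r ≈ 6.2255 and h = 2r ≈ 12.4510.
S''(r) = 4π + 4·1516/r³ > 0, so this is the minimum; S ≈ 730.5456.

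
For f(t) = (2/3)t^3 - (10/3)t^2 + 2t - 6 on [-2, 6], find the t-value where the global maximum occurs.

f'(t) = 2t^2 - (20/3)t + 2, which vanishes at t = 1/3 and t = 3.
Evaluating at the critical points and endpoints: f(-2) = -86/3, f(1/3) = -460/81, f(3) = -12, f(6) = 30.
So the maximum is f(6) = 30.

6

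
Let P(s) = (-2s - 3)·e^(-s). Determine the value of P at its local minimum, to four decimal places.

-3.2974

P'(s) = (-2)·e^(-s) + (-2s - 3)·(-1)·e^(-s) = (2s + 1)·e^(-s). Since e^(-s) > 0, the only critical point is s = -1/2.
P''(-1/2) has the same sign as 2 > 0, so this is a local minimum.
P(-1/2) = (-2)·e^(1/2) ≈ -3.2974.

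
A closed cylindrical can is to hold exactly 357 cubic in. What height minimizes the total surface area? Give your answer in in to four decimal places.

7.6888

With radius r and height h, πr²h = 357 so h = 357/(πr²), and S(r) = 2πr² + 2πrh = 2πr² + 2·357/r.
S'(r) = 4πr − 2·357/r² = 0 ⇒ r³ = 357/(2π), so r ≈ 3.8444 and h = 2r ≈ 7.6888.
S''(r) = 4π + 4·357/r³ > 0, so this is the minimum; S ≈ 278.5865.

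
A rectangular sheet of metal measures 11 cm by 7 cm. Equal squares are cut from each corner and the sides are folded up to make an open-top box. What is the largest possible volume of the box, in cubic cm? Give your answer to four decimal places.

48.2170

With cut size x, the volume is V(x) = x(11 − 2x)(7 − 2x) for 0 < x < 3.5.
V'(x) = 12x^2 − 72x + 77. Setting V'(x) = 0 gives x ≈ 1.3927 (the root in (0, 3.5)).
V''(x) = 24x − 72 is negative there, so this is the maximum; V ≈ 48.2170.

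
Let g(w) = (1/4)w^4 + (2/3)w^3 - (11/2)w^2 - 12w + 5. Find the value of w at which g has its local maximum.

-1

g'(w) = w^3 + 2w^2 - 11w - 12 = 0 at w = -4, -1, 3.
g''(w) = 3w^2 + 4w - 11. g''(-4) = 21 > 0 ⇒ local minimum; g''(-1) = -12 < 0 ⇒ local maximum; g''(3) = 28 > 0 ⇒ local minimum.
So the local maximum value is g(-1) = 133/12.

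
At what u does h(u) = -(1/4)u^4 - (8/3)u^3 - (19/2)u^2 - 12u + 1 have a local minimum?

-3

h'(u) = -u^3 - 8u^2 - 19u - 12 = 0 at u = -4, -3, -1.
Second-derivative test with h''(u) = -3u^2 - 16u - 19: h''(-4) = -3 < 0 ⇒ local maximum; h''(-3) = 2 > 0 ⇒ local minimum; h''(-1) = -6 < 0 ⇒ local maximum.
The local minimum is h(-3) = 13/4.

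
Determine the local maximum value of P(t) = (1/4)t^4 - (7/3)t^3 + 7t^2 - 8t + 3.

1/3

Critical points: P'(t) = t^3 - 7t^2 + 14t - 8 vanishes at t = 1, 2, 4.
P''(t) = 3t^2 - 14t + 14. P''(1) = 3 > 0 ⇒ local minimum; P''(2) = -2 < 0 ⇒ local maximum; P''(4) = 6 > 0 ⇒ local minimum.
So the local maximum value is P(2) = 1/3.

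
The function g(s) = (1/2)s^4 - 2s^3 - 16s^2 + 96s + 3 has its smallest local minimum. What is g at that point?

-381

g'(s) = 2s^3 - 6s^2 - 32s + 96. Setting g'(s) = 0 gives s ∈ {-4, 3, 4}.
Second-derivative test with g''(s) = 6s^2 - 12s - 32: g''(-4) = 112 > 0 ⇒ local minimum; g''(3) = -14 < 0 ⇒ local maximum; g''(4) = 16 > 0 ⇒ local minimum.
The smallest local minimum is g(-4) = -381.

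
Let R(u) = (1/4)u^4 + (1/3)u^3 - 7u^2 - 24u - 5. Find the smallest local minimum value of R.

Critical points: R'(u) = u^3 + u^2 - 14u - 24 vanishes at u = -3, -2, 4.
R''(u) = 3u^2 + 2u - 14. R''(-3) = 7 > 0 ⇒ local minimum; R''(-2) = -6 < 0 ⇒ local maximum; R''(4) = 42 > 0 ⇒ local minimum.
So the smallest local minimum value is R(4) = -383/3.

-383/3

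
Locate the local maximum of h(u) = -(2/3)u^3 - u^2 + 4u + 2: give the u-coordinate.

1

h'(u) = -2u^2 - 2u + 4 = 0 at u = -2, 1.
Second-derivative test with h''(u) = -4u - 2: h''(-2) = 6 > 0 ⇒ local minimum; h''(1) = -6 < 0 ⇒ local maximum.
The local maximum is h(1) = 13/3.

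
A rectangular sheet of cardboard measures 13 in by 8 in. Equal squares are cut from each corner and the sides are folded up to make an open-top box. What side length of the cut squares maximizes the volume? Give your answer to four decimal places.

With cut size x, the volume is V(x) = x(13 − 2x)(8 − 2x) for 0 < x < 4.
V'(x) = 12x^2 − 84x + 104. Setting V'(x) = 0 gives x ≈ 1.6070 (the root in (0, 4)).
V''(x) = 24x − 84 is negative there, so this is the maximum; V ≈ 75.2651.

1.6070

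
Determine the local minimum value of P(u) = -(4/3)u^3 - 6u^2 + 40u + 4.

-538/3

P'(u) = -4u^2 - 12u + 40. Setting P'(u) = 0 gives u ∈ {-5, 2}.
Second-derivative test with P''(u) = -8u - 12: P''(-5) = 28 > 0 ⇒ local minimum; P''(2) = -28 < 0 ⇒ local maximum.
So the local minimum value is P(-5) = -538/3.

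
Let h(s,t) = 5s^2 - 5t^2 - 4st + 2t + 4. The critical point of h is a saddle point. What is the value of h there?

121/29

∂h/∂s = 10s - 4t = 0 and ∂h/∂t = -4s - 10t + 2 = 0, so (s, t) = (2/29, 5/29).
The Hessian has h_{ss} = 10, h_{tt} = -10, h_{st} = -4, giving D = -116 < 0, so the point is a saddle point.
h(2/29, 5/29) = 121/29.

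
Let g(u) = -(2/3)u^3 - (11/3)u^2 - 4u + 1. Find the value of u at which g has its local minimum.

-3

g'(u) = -2u^2 - (22/3)u - 4. Setting g'(u) = 0 gives u ∈ {-3, -2/3}.
g''(u) = -4u - 22/3. g''(-3) = 14/3 > 0 ⇒ local minimum; g''(-2/3) = -14/3 < 0 ⇒ local maximum.
The local minimum is g(-3) = -2.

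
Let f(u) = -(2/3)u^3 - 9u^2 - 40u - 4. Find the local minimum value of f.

f'(u) = -2u^2 - 18u - 40. Setting f'(u) = 0 gives u ∈ {-5, -4}.
f''(u) = -4u - 18. f''(-5) = 2 > 0 ⇒ local minimum; f''(-4) = -2 < 0 ⇒ local maximum.
Thus f has its local minimum at u = -5, with value 163/3.

163/3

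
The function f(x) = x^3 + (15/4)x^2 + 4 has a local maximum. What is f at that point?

f'(x) = 3x^2 + (15/2)x = 0 at x = -5/2, 0.
Second-derivative test with f''(x) = 6x + 15/2: f''(-5/2) = -15/2 < 0 ⇒ local maximum; f''(0) = 15/2 > 0 ⇒ local minimum.
Thus f has its local maximum at x = -5/2, with value 189/16.

189/16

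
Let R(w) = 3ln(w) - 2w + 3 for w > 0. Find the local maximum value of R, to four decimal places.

R'(w) = 3/w − 2 = 0 gives w = 3/2.
R''(w) = -3/w², which is negative for w > 0, so this is a local maximum.
R(3/2) = 3·ln(3/2) - 3 + 3 ≈ 1.2164.

1.2164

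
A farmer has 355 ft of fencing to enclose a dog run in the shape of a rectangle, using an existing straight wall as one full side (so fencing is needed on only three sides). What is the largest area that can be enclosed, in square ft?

126025/8

Let the sides perpendicular to the wall have length x and the parallel side y, so 2x + y = 355 and the area is A = xy = x(355 − 2x).
A'(x) = 355 − 4x = 0 gives x = 355/4, and A''(x) = −4 < 0 confirms a maximum.
Then y = 355 − 2·355/4 = 355/2 and A = 126025/8.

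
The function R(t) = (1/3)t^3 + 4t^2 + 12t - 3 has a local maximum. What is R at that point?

R'(t) = t^2 + 8t + 12 = 0 at t = -6, -2.
Since R''(t) = 2t + 8, we get R''(-6) = -4 < 0 ⇒ local maximum; R''(-2) = 4 > 0 ⇒ local minimum.
The local maximum is R(-6) = -3.

-3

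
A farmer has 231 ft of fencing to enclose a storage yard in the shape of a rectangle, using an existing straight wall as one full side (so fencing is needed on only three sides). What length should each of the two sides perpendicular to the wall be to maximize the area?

Let the sides perpendicular to the wall have length x and the parallel side y, so 2x + y = 231 and the area is A = xy = x(231 − 2x).
A'(x) = 231 − 4x = 0 gives x = 231/4, and A''(x) = −4 < 0 confirms a maximum.
Then y = 231 − 2·231/4 = 231/2 and A = 53361/8.

231/4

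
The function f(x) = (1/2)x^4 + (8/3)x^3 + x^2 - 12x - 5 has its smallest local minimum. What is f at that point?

f'(x) = 2x^3 + 8x^2 + 2x - 12 = 0 at x = -3, -2, 1.
f''(x) = 6x^2 + 16x + 2. f''(-3) = 8 > 0 ⇒ local minimum; f''(-2) = -6 < 0 ⇒ local maximum; f''(1) = 24 > 0 ⇒ local minimum.
So the smallest local minimum value is f(1) = -77/6.

-77/6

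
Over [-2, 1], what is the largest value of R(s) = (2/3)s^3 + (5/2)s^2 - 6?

-4/3

The derivative is 2s^2 + 5s, whose only zero in [-2, 1] is s = 0.
Candidates: R(-2) = -4/3; R(0) = -6; R(1) = -17/6.
So the maximum is R(-2) = -4/3.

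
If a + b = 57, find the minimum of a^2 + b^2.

With a + b = 57, a^2 + b^2 = a^2 + (57 − a)^2.
The derivative 2a − 2(57 − a) = 4a − 114 vanishes at a = 57/2; second derivative 4 > 0, a minimum.
The minimum is 2·(57/2)^2 = 3249/2.

3249/2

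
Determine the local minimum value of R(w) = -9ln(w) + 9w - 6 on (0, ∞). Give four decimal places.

3.0000

R'(w) = -9/w + 9 = 0 gives w = 1.
R''(w) = 9/w², which is positive for w > 0, so this is a local minimum.
R(1) = -9·ln(1) + 9 - 6 ≈ 3.0000.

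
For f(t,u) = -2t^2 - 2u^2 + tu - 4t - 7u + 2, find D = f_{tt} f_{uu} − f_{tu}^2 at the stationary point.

∂f/∂t = -4t + u - 4 = 0 and ∂f/∂u = t - 4u - 7 = 0, so (t, u) = (-23/15, -32/15).
The Hessian has f_{tt} = -4, f_{uu} = -4, f_{tu} = 1, giving D = 15 > 0 with f_{tt} < 0, so the point is a local maximum.
D = (-4)·(-4) − (1)^2 = 15.

15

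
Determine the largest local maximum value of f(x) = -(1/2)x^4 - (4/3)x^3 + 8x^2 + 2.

262/3

f'(x) = -2x^3 - 4x^2 + 16x = 0 at x = -4, 0, 2.
Since f''(x) = -6x^2 - 8x + 16, we get f''(-4) = -48 < 0 ⇒ local maximum; f''(0) = 16 > 0 ⇒ local minimum; f''(2) = -24 < 0 ⇒ local maximum.
The largest local maximum is f(-4) = 262/3.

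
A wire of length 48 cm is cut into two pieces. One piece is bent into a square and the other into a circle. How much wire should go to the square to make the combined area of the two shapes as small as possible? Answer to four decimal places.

Let x be the length used for the square. Square side x/4; circle radius (48−x)/(2π).
A(x) = (x/4)² + π·((48−x)/(2π))² = x²/16 + (48−x)²/(4π) for 0 ≤ x ≤ 48. A'(x) = x/8 − (48−x)/(2π) = 0 gives x = 4·48/(π+4) ≈ 26.8848.
A'' = 1/8 + 1/(2π) > 0, so this gives the minimum combined area; x ≈ 26.8848 cm to the square.

26.8848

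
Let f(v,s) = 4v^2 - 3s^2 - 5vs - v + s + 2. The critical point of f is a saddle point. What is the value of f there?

142/73

∂f/∂v = 8v - 5s - 1 = 0 and ∂f/∂s = -5v - 6s + 1 = 0, so (v, s) = (11/73, 3/73).
The Hessian has f_{vv} = 8, f_{ss} = -6, f_{vs} = -5, giving D = -73 < 0, so the point is a saddle point.
f(11/73, 3/73) = 142/73.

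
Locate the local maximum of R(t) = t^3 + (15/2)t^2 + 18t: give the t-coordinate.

-3

R'(t) = 3t^2 + 15t + 18. Setting R'(t) = 0 gives t ∈ {-3, -2}.
R''(t) = 6t + 15. R''(-3) = -3 < 0 ⇒ local maximum; R''(-2) = 3 > 0 ⇒ local minimum.
Thus R has its local maximum at t = -3, with value -27/2.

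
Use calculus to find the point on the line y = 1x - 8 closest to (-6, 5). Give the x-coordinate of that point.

7/2

Minimize D(x)^2 = (x + 6)^2 + (x - 13)^2.
d/dx[D^2] = 2(x + 6) + 2·1·(x - 13) = 0 ⇒ x = 7/2.
Then y = -9/2 and the distance is √(361/2) ≈ 13.4350.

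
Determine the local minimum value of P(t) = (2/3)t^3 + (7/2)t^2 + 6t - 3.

P'(t) = 2t^2 + 7t + 6 = 0 at t = -2, -3/2.
Second-derivative test with P''(t) = 4t + 7: P''(-2) = -1 < 0 ⇒ local maximum; P''(-3/2) = 1 > 0 ⇒ local minimum.
Thus P has its local minimum at t = -3/2, with value -51/8.

-51/8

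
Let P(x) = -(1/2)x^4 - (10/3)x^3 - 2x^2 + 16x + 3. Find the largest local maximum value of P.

79/6

Critical points: P'(x) = -2x^3 - 10x^2 - 4x + 16 vanishes at x = -4, -2, 1.
Since P''(x) = -6x^2 - 20x - 4, we get P''(-4) = -20 < 0 ⇒ local maximum; P''(-2) = 12 > 0 ⇒ local minimum; P''(1) = -30 < 0 ⇒ local maximum.
The largest local maximum is P(1) = 79/6.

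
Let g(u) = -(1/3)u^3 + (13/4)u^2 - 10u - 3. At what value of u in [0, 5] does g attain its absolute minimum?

5

Differentiating, g'(u) = -u^2 + (13/2)u - 10; which vanishes at u = 5/2 and u = 4.
Evaluating at the critical points and endpoints: g(0) = -3,  g(5/2) = -619/48,  g(4) = -37/3,  g(5) = -161/12.
So the minimum is g(5) = -161/12.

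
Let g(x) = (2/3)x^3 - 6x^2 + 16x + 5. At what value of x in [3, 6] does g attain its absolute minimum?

4

g'(x) = 2x^2 - 12x + 16, whose only zero in [3, 6] is x = 4.
Candidates: g(3) = 17, g(4) = 47/3, g(6) = 29.
Hence the absolute minimum is 47/3 at x = 4.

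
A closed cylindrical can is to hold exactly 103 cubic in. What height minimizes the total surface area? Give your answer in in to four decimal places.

5.0806

With radius r and height h, πr²h = 103 so h = 103/(πr²), and S(r) = 2πr² + 2πrh = 2πr² + 2·103/r.
S'(r) = 4πr − 2·103/r² = 0 ⇒ r³ = 103/(2π), so r ≈ 2.5403 and h = 2r ≈ 5.0806.
S''(r) = 4π + 4·103/r³ > 0, so this is the minimum; S ≈ 121.6390.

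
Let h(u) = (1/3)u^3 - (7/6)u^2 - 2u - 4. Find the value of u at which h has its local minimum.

3

h'(u) = u^2 - (7/3)u - 2 = 0 at u = -2/3, 3.
Second-derivative test with h''(u) = 2u - 7/3: h''(-2/3) = -11/3 < 0 ⇒ local maximum; h''(3) = 11/3 > 0 ⇒ local minimum.
The local minimum is h(3) = -23/2.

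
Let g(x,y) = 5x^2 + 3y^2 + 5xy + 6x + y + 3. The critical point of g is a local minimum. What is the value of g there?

22/35

∂g/∂x = 10x + 5y + 6 = 0 and ∂g/∂y = 5x + 6y + 1 = 0, so (x, y) = (-31/35, 4/7).
The Hessian has g_{xx} = 10, g_{yy} = 6, g_{xy} = 5, giving D = 35 > 0 with g_{xx} > 0, so the point is a local minimum.
g(-31/35, 4/7) = 22/35.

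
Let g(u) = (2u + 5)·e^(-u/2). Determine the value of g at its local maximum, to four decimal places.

g'(u) = 2·e^(-u/2) + (2u + 5)·(-1/2)·e^(-u/2) = (-u - 1/2)·e^(-u/2). Since e^(-u/2) > 0, the only critical point is u = -1/2.
g''(-1/2) has the same sign as -1 < 0, so this is a local maximum.
g(-1/2) = (4)·e^(1/4) ≈ 5.1361.

5.1361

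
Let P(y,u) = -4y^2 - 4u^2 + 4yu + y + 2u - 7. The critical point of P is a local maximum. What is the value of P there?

-77/12

∂P/∂y = -8y + 4u + 1 = 0 and ∂P/∂u = 4y - 8u + 2 = 0, so (y, u) = (1/3, 5/12).
The Hessian has P_{yy} = -8, P_{uu} = -8, P_{yu} = 4, giving D = 48 > 0 with P_{yy} < 0, so the point is a local maximum.
P(1/3, 5/12) = -77/12.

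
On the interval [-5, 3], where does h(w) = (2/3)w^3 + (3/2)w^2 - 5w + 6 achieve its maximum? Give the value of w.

3

h'(w) = 2w^2 + 3w - 5, which vanishes at w = -5/2 and w = 1.
Evaluating at the critical points and endpoints: h(-5) = -89/6; h(-5/2) = 419/24; h(1) = 19/6; h(3) = 45/2.
The maximum over the interval is 45/2, attained at w = 3.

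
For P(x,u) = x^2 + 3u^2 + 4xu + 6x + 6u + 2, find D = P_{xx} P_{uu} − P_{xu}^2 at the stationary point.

∂P/∂x = 2x + 4u + 6 = 0 and ∂P/∂u = 4x + 6u + 6 = 0, so (x, u) = (3, -3).
The Hessian has P_{xx} = 2, P_{uu} = 6, P_{xu} = 4, giving D = -4 < 0, so the point is a saddle point.
D = (2)·(6) − (4)^2 = -4.

-4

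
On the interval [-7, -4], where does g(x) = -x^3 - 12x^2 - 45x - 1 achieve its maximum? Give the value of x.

-7

g'(x) = -3x^2 - 24x - 45, whose only zero in [-7, -4] is x = -5.
Candidates: g(-7) = 69,  g(-5) = 49,  g(-4) = 51.
So the maximum is g(-7) = 69.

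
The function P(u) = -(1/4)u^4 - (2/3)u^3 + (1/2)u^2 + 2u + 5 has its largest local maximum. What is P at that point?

P'(u) = -u^3 - 2u^2 + u + 2 = 0 at u = -2, -1, 1.
Since P''(u) = -3u^2 - 4u + 1, we get P''(-2) = -3 < 0 ⇒ local maximum; P''(-1) = 2 > 0 ⇒ local minimum; P''(1) = -6 < 0 ⇒ local maximum.
The largest local maximum is P(1) = 79/12.

79/12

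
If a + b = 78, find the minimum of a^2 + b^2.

With a + b = 78, a^2 + b^2 = a^2 + (78 − a)^2.
The derivative 2a − 2(78 − a) = 4a − 156 vanishes at a = 39; second derivative 4 > 0, a minimum.
The minimum is 2·(39)^2 = 3042.

3042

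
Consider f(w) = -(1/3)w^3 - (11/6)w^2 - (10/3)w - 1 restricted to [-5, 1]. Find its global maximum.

23/2

f'(w) = -w^2 - (11/3)w - 10/3, which vanishes at w = -2 and w = -5/3.
Candidates: f(-5) = 23/2,  f(-2) = 1,  f(-5/3) = 163/162,  f(1) = -13/2.
So the maximum is f(-5) = 23/2.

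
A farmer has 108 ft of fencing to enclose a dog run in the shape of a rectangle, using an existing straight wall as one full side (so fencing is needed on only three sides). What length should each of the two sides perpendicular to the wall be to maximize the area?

Let the sides perpendicular to the wall have length x and the parallel side y, so 2x + y = 108 and the area is A = xy = x(108 − 2x).
A'(x) = 108 − 4x = 0 gives x = 27, and A''(x) = −4 < 0 confirms a maximum.
Then y = 108 − 2·27 = 54 and A = 1458.

27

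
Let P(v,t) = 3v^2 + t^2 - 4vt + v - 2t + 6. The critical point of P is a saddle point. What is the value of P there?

∂P/∂v = 6v - 4t + 1 = 0 and ∂P/∂t = -4v + 2t - 2 = 0, so (v, t) = (-3/2, -2).
The Hessian has P_{vv} = 6, P_{tt} = 2, P_{vt} = -4, giving D = -4 < 0, so the point is a saddle point.
P(-3/2, -2) = 29/4.

29/4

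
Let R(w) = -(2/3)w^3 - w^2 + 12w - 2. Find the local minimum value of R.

Critical points: R'(w) = -2w^2 - 2w + 12 vanishes at w = -3, 2.
Since R''(w) = -4w - 2, we get R''(-3) = 10 > 0 ⇒ local minimum; R''(2) = -10 < 0 ⇒ local maximum.
Thus R has its local minimum at w = -3, with value -29.

-29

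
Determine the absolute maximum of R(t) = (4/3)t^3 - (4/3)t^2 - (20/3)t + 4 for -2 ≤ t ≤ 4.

124/3

The derivative is 4t^2 - (8/3)t - 20/3, which vanishes at t = -1 and t = 5/3.
Compare values at every candidate in [-2, 4]: R(-2) = 4/3, R(-1) = 8, R(5/3) = -376/81, R(4) = 124/3.
Hence the absolute maximum is 124/3 at t = 4.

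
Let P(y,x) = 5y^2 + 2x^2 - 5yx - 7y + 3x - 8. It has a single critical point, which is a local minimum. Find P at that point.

-158/15

∂P/∂y = 10y - 5x - 7 = 0 and ∂P/∂x = -5y + 4x + 3 = 0, so (y, x) = (13/15, 1/3).
The Hessian has P_{yy} = 10, P_{xx} = 4, P_{yx} = -5, giving D = 15 > 0 with P_{yy} > 0, so the point is a local minimum.
P(13/15, 1/3) = -158/15.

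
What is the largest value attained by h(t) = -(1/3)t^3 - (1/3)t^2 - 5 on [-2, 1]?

-11/3

Differentiating, h'(t) = -t^2 - (2/3)t; which vanishes at t = -2/3 and t = 0.
Candidates: h(-2) = -11/3,  h(-2/3) = -409/81,  h(0) = -5,  h(1) = -17/3.
The maximum over the interval is -11/3, attained at t = -2.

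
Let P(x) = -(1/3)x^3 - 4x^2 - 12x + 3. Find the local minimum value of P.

3

P'(x) = -x^2 - 8x - 12 = 0 at x = -6, -2.
P''(x) = -2x - 8. P''(-6) = 4 > 0 ⇒ local minimum; P''(-2) = -4 < 0 ⇒ local maximum.
So the local minimum value is P(-6) = 3.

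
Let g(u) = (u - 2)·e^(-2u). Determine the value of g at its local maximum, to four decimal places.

0.0034

g'(u) = 1·e^(-2u) + (u - 2)·(-2)·e^(-2u) = (-2u + 5)·e^(-2u). Since e^(-2u) > 0, the only critical point is u = 5/2.
g''(5/2) has the same sign as -2 < 0, so this is a local maximum.
g(5/2) = (1/2)·e^(-5) ≈ 0.0034.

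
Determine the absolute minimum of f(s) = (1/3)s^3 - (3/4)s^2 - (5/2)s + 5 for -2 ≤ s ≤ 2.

f'(s) = s^2 - (3/2)s - 5/2, whose only zero in [-2, 2] is s = -1.
Compare values at every candidate in [-2, 2]: f(-2) = 13/3, f(-1) = 77/12, f(2) = -1/3.
So the minimum is f(2) = -1/3.

-1/3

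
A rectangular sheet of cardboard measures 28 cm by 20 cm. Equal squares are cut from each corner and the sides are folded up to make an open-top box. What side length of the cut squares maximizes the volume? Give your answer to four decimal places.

3.8367

With cut size x, the volume is V(x) = x(28 − 2x)(20 − 2x) for 0 < x < 10.
V'(x) = 12x^2 − 192x + 560. Setting V'(x) = 0 gives x ≈ 3.8367 (the root in (0, 10)).
V''(x) = 24x − 192 is negative there, so this is the maximum; V ≈ 961.3154.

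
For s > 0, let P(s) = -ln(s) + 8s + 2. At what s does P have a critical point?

1/8

P'(s) = -1/s + 8 = 0 gives s = 1/8.
P''(s) = 1/s², which is positive for s > 0, so this is a local minimum.
P(1/8) = -1·ln(1/8) + 1 + 2 ≈ 5.0794.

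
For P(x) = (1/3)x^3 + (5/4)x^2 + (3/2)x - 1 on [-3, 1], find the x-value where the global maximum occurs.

1

The derivative is x^2 + (5/2)x + 3/2, which vanishes at x = -3/2 and x = -1.
Candidates: P(-3) = -13/4, P(-3/2) = -25/16, P(-1) = -19/12, P(1) = 25/12.
Hence the absolute maximum is 25/12 at x = 1.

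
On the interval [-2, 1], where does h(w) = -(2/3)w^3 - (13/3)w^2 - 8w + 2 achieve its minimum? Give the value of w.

h'(w) = -2w^2 - (26/3)w - 8, whose only zero in [-2, 1] is w = -4/3.
Evaluating at the critical points and endpoints: h(-2) = 6; h(-4/3) = 530/81; h(1) = -11.
The minimum over the interval is -11, attained at w = 1.

1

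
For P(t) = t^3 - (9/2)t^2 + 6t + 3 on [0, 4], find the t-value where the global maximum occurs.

4

The derivative is 3t^2 - 9t + 6, which vanishes at t = 1 and t = 2.
Evaluating at the critical points and endpoints: P(0) = 3, P(1) = 11/2, P(2) = 5, P(4) = 19.
Hence the absolute maximum is 19 at t = 4.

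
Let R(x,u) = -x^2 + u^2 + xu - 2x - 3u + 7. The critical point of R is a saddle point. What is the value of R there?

24/5

∂R/∂x = -2x + u - 2 = 0 and ∂R/∂u = x + 2u - 3 = 0, so (x, u) = (-1/5, 8/5).
The Hessian has R_{xx} = -2, R_{uu} = 2, R_{xu} = 1, giving D = -5 < 0, so the point is a saddle point.
R(-1/5, 8/5) = 24/5.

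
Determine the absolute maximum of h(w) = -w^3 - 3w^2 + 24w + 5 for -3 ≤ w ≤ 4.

The derivative is -3w^2 - 6w + 24, whose only zero in [-3, 4] is w = 2.
Evaluating at the critical points and endpoints: h(-3) = -67, h(2) = 33, h(4) = -11.
Hence the absolute maximum is 33 at w = 2.

33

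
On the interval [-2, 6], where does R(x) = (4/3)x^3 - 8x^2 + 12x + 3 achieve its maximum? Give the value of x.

Differentiating, R'(x) = 4x^2 - 16x + 12; which vanishes at x = 1 and x = 3.
Evaluating at the critical points and endpoints: R(-2) = -191/3, R(1) = 25/3, R(3) = 3, R(6) = 75.
So the maximum is R(6) = 75.

6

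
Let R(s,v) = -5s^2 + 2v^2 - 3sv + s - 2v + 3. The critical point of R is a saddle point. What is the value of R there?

123/49

∂R/∂s = -10s - 3v + 1 = 0 and ∂R/∂v = -3s + 4v - 2 = 0, so (s, v) = (-2/49, 23/49).
The Hessian has R_{ss} = -10, R_{vv} = 4, R_{sv} = -3, giving D = -49 < 0, so the point is a saddle point.
R(-2/49, 23/49) = 123/49.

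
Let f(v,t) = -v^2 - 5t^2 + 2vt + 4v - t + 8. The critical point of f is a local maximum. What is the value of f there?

∂f/∂v = -2v + 2t + 4 = 0 and ∂f/∂t = 2v - 10t - 1 = 0, so (v, t) = (19/8, 3/8).
The Hessian has f_{vv} = -2, f_{tt} = -10, f_{vt} = 2, giving D = 16 > 0 with f_{vv} < 0, so the point is a local maximum.
f(19/8, 3/8) = 201/16.

201/16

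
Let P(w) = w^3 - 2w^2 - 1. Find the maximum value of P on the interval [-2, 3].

Differentiating, P'(w) = 3w^2 - 4w; which vanishes at w = 0 and w = 4/3.
Candidates: P(-2) = -17, P(0) = -1, P(4/3) = -59/27, P(3) = 8.
Hence the absolute maximum is 8 at w = 3.

8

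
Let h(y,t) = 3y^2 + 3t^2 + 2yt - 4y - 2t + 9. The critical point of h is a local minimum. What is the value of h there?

∂h/∂y = 6y + 2t - 4 = 0 and ∂h/∂t = 2y + 6t - 2 = 0, so (y, t) = (5/8, 1/8).
The Hessian has h_{yy} = 6, h_{tt} = 6, h_{yt} = 2, giving D = 32 > 0 with h_{yy} > 0, so the point is a local minimum.
h(5/8, 1/8) = 61/8.

61/8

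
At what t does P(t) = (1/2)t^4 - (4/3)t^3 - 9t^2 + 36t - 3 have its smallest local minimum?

-3

Critical points: P'(t) = 2t^3 - 4t^2 - 18t + 36 vanishes at t = -3, 2, 3.
P''(t) = 6t^2 - 8t - 18. P''(-3) = 60 > 0 ⇒ local minimum; P''(2) = -10 < 0 ⇒ local maximum; P''(3) = 12 > 0 ⇒ local minimum.
So the smallest local minimum value is P(-3) = -231/2.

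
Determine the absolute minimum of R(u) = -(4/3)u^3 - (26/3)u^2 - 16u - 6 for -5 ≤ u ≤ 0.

R'(u) = -4u^2 - (52/3)u - 16, which vanishes at u = -3 and u = -4/3.
Compare values at every candidate in [-5, 0]: R(-5) = 24; R(-3) = 0; R(-4/3) = 250/81; R(0) = -6.
Hence the absolute minimum is -6 at u = 0.

-6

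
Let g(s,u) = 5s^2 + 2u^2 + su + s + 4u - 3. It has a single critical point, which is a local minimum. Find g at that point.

∂g/∂s = 10s + u + 1 = 0 and ∂g/∂u = s + 4u + 4 = 0, so (s, u) = (0, -1).
The Hessian has g_{ss} = 10, g_{uu} = 4, g_{su} = 1, giving D = 39 > 0 with g_{ss} > 0, so the point is a local minimum.
g(0, -1) = -5.

-5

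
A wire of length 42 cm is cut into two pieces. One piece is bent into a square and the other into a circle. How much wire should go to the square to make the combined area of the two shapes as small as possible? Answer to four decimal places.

Let x be the length used for the square. Square side x/4; circle radius (42−x)/(2π).
A(x) = (x/4)² + π·((42−x)/(2π))² = x²/16 + (42−x)²/(4π) for 0 ≤ x ≤ 42. A'(x) = x/8 − (42−x)/(2π) = 0 gives x = 4·42/(π+4) ≈ 23.5242.
A'' = 1/8 + 1/(2π) > 0, so this gives the minimum combined area; x ≈ 23.5242 cm to the square.

23.5242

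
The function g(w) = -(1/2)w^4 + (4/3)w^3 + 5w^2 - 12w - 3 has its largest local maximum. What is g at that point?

g'(w) = -2w^3 + 4w^2 + 10w - 12 = 0 at w = -2, 1, 3.
g''(w) = -6w^2 + 8w + 10. g''(-2) = -30 < 0 ⇒ local maximum; g''(1) = 12 > 0 ⇒ local minimum; g''(3) = -20 < 0 ⇒ local maximum.
The largest local maximum is g(-2) = 67/3.

67/3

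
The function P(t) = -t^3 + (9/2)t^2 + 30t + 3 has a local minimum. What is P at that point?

Critical points: P'(t) = -3t^2 + 9t + 30 vanishes at t = -2, 5.
Second-derivative test with P''(t) = -6t + 9: P''(-2) = 21 > 0 ⇒ local minimum; P''(5) = -21 < 0 ⇒ local maximum.
The local minimum is P(-2) = -31.

-31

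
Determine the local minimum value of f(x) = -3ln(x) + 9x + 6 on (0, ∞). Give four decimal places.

f'(x) = -3/x + 9 = 0 gives x = 1/3.
f''(x) = 3/x², which is positive for x > 0, so this is a local minimum.
f(1/3) = -3·ln(1/3) + 3 + 6 ≈ 12.2958.

12.2958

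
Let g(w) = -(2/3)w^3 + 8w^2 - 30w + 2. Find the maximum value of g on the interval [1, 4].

-62/3

The derivative is -2w^2 + 16w - 30, whose only zero in [1, 4] is w = 3.
Compare values at every candidate in [1, 4]: g(1) = -62/3,  g(3) = -34,  g(4) = -98/3.
Hence the absolute maximum is -62/3 at w = 1.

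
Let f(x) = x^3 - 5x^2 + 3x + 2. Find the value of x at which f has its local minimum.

3

f'(x) = 3x^2 - 10x + 3 = 0 at x = 1/3, 3.
Second-derivative test with f''(x) = 6x - 10: f''(1/3) = -8 < 0 ⇒ local maximum; f''(3) = 8 > 0 ⇒ local minimum.
The local minimum is f(3) = -7.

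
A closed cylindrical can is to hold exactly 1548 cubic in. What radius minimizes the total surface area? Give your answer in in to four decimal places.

With radius r and height h, πr²h = 1548 so h = 1548/(πr²), and S(r) = 2πr² + 2πrh = 2πr² + 2·1548/r.
S'(r) = 4πr − 2·1548/r² = 0 ⇒ r³ = 1548/(2π), so r ≈ 6.2690 and h = 2r ≈ 12.5380.
S''(r) = 4π + 4·1548/r³ > 0, so this is the minimum; S ≈ 740.7901.

6.2690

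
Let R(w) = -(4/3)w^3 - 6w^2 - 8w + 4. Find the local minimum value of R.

Critical points: R'(w) = -4w^2 - 12w - 8 vanishes at w = -2, -1.
R''(w) = -8w - 12. R''(-2) = 4 > 0 ⇒ local minimum; R''(-1) = -4 < 0 ⇒ local maximum.
Thus R has its local minimum at w = -2, with value 20/3.

20/3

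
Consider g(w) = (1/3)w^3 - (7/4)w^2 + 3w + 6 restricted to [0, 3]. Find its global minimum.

The derivative is w^2 - (7/2)w + 3, which vanishes at w = 3/2 and w = 2.
Compare values at every candidate in [0, 3]: g(0) = 6, g(3/2) = 123/16, g(2) = 23/3, g(3) = 33/4.
So the minimum is g(0) = 6.

6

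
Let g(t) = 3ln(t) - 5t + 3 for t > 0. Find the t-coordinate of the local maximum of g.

3/5

g'(t) = 3/t − 5 = 0 gives t = 3/5.
g''(t) = -3/t², which is negative for t > 0, so this is a local maximum.
g(3/5) = 3·ln(3/5) - 3 + 3 ≈ -1.5325.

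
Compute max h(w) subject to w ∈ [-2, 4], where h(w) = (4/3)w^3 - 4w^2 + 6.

82/3

Differentiating, h'(w) = 4w^2 - 8w; which vanishes at w = 0 and w = 2.
Evaluating at the critical points and endpoints: h(-2) = -62/3, h(0) = 6, h(2) = 2/3, h(4) = 82/3.
So the maximum is h(4) = 82/3.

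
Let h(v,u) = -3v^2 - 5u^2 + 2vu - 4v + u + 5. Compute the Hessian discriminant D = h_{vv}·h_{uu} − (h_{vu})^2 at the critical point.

∂h/∂v = -6v + 2u - 4 = 0 and ∂h/∂u = 2v - 10u + 1 = 0, so (v, u) = (-19/28, -1/28).
The Hessian has h_{vv} = -6, h_{uu} = -10, h_{vu} = 2, giving D = 56 > 0 with h_{vv} < 0, so the point is a local maximum.
D = (-6)·(-10) − (2)^2 = 56.

56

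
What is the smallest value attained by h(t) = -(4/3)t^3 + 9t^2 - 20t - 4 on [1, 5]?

h'(t) = -4t^2 + 18t - 20, which vanishes at t = 2 and t = 5/2.
Candidates: h(1) = -49/3; h(2) = -56/3; h(5/2) = -223/12; h(5) = -137/3.
So the minimum is h(5) = -137/3.

-137/3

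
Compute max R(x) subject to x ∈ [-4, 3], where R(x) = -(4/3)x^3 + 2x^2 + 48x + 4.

130

R'(x) = -4x^2 + 4x + 48, whose only zero in [-4, 3] is x = -3.
Evaluating at the critical points and endpoints: R(-4) = -212/3, R(-3) = -86, R(3) = 130.
Hence the absolute maximum is 130 at x = 3.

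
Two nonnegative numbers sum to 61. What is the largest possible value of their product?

3721/4

With x + y = 61, the product is P(x) = x(61 − x).
P'(x) = 61 − 2x = 0 gives x = 61/2; P'' = −2 < 0, so this is the maximum.
P = 61/2·61/2 = 3721/4.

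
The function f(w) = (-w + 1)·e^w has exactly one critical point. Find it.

By the product rule, f'(w) = (-w)·e^w. Since e^w > 0, the only critical point is w = 0.
f''(0) has the same sign as -1 < 0, so this is a local maximum.
f(0) = (1)·e^(0) ≈ 1.0000.

0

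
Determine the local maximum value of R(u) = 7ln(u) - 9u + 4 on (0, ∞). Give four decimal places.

-4.7592

R'(u) = 7/u − 9 = 0 gives u = 7/9.
R''(u) = -7/u², which is negative for u > 0, so this is a local maximum.
R(7/9) = 7·ln(7/9) - 7 + 4 ≈ -4.7592.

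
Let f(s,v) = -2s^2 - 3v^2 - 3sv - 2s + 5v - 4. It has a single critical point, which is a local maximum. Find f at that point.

32/15

∂f/∂s = -4s - 3v - 2 = 0 and ∂f/∂v = -3s - 6v + 5 = 0, so (s, v) = (-9/5, 26/15).
The Hessian has f_{ss} = -4, f_{vv} = -6, f_{sv} = -3, giving D = 15 > 0 with f_{ss} < 0, so the point is a local maximum.
f(-9/5, 26/15) = 32/15.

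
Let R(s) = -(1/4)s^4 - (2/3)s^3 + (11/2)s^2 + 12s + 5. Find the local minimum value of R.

R'(s) = -s^3 - 2s^2 + 11s + 12. Setting R'(s) = 0 gives s ∈ {-4, -1, 3}.
Since R''(s) = -3s^2 - 4s + 11, we get R''(-4) = -21 < 0 ⇒ local maximum; R''(-1) = 12 > 0 ⇒ local minimum; R''(3) = -28 < 0 ⇒ local maximum.
The local minimum is R(-1) = -13/12.

-13/12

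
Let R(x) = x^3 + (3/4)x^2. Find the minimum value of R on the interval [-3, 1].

-81/4

The derivative is 3x^2 + (3/2)x, which vanishes at x = -1/2 and x = 0.
Compare values at every candidate in [-3, 1]: R(-3) = -81/4; R(-1/2) = 1/16; R(0) = 0; R(1) = 7/4.
The minimum over the interval is -81/4, attained at x = -3.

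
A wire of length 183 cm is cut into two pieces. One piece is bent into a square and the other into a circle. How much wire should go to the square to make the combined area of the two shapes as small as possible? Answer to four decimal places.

102.4981

Let x be the length used for the square. Square side x/4; circle radius (183−x)/(2π).
A(x) = (x/4)² + π·((183−x)/(2π))² = x²/16 + (183−x)²/(4π) for 0 ≤ x ≤ 183. A'(x) = x/8 − (183−x)/(2π) = 0 gives x = 4·183/(π+4) ≈ 102.4981.
A'' = 1/8 + 1/(2π) > 0, so this gives the minimum combined area; x ≈ 102.4981 cm to the square.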